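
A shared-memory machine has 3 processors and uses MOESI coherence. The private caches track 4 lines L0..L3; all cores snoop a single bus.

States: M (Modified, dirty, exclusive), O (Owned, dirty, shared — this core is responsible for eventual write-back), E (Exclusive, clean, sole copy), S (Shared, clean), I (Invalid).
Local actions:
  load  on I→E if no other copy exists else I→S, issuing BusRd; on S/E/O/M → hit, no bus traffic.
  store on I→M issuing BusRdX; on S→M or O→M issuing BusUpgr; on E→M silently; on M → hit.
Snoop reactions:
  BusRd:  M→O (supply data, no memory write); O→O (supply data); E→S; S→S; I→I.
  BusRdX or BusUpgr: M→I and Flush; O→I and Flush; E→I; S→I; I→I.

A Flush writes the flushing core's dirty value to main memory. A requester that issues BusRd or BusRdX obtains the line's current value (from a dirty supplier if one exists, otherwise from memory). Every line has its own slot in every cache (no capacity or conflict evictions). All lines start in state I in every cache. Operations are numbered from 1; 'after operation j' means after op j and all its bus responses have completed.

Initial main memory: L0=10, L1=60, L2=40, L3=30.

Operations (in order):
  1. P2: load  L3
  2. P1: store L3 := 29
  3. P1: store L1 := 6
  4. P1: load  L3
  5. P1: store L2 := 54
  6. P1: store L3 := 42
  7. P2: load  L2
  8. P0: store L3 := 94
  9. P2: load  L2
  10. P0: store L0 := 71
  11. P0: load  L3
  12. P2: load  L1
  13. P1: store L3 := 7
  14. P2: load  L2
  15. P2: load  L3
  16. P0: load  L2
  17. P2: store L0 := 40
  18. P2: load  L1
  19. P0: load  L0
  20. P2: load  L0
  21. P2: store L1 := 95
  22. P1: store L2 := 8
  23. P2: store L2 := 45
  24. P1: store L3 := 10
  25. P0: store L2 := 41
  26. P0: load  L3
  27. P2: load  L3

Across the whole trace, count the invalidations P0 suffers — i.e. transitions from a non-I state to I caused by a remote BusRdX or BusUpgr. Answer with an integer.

1. P2: load  L3  bus=[BusRd]  L3: P0=I P1=I P2=E  mem[L3]=30
2. P1: store L3 := 29  bus=[BusRdX]  L3: P0=I P1=M P2=I  mem[L3]=30
3. P1: store L1 := 6  bus=[BusRdX]  L1: P0=I P1=M P2=I  mem[L1]=60
4. P1: load  L3  bus=[-]  L3: P0=I P1=M P2=I  mem[L3]=30
5. P1: store L2 := 54  bus=[BusRdX]  L2: P0=I P1=M P2=I  mem[L2]=40
6. P1: store L3 := 42  bus=[-]  L3: P0=I P1=M P2=I  mem[L3]=30
7. P2: load  L2  bus=[BusRd]  L2: P0=I P1=O P2=S  mem[L2]=40
8. P0: store L3 := 94  bus=[BusRdX,Flush]  L3: P0=M P1=I P2=I  mem[L3]=42
9. P2: load  L2  bus=[-]  L2: P0=I P1=O P2=S  mem[L2]=40
10. P0: store L0 := 71  bus=[BusRdX]  L0: P0=M P1=I P2=I  mem[L0]=10
11. P0: load  L3  bus=[-]  L3: P0=M P1=I P2=I  mem[L3]=42
12. P2: load  L1  bus=[BusRd]  L1: P0=I P1=O P2=S  mem[L1]=60
13. P1: store L3 := 7  bus=[BusRdX,Flush]  L3: P0=I P1=M P2=I  mem[L3]=94
14. P2: load  L2  bus=[-]  L2: P0=I P1=O P2=S  mem[L2]=40
15. P2: load  L3  bus=[BusRd]  L3: P0=I P1=O P2=S  mem[L3]=94
16. P0: load  L2  bus=[BusRd]  L2: P0=S P1=O P2=S  mem[L2]=40
17. P2: store L0 := 40  bus=[BusRdX,Flush]  L0: P0=I P1=I P2=M  mem[L0]=71
18. P2: load  L1  bus=[-]  L1: P0=I P1=O P2=S  mem[L1]=60
19. P0: load  L0  bus=[BusRd]  L0: P0=S P1=I P2=O  mem[L0]=71
20. P2: load  L0  bus=[-]  L0: P0=S P1=I P2=O  mem[L0]=71
21. P2: store L1 := 95  bus=[BusUpgr,Flush]  L1: P0=I P1=I P2=M  mem[L1]=6
22. P1: store L2 := 8  bus=[BusUpgr]  L2: P0=I P1=M P2=I  mem[L2]=40
23. P2: store L2 := 45  bus=[BusRdX,Flush]  L2: P0=I P1=I P2=M  mem[L2]=8
24. P1: store L3 := 10  bus=[BusUpgr]  L3: P0=I P1=M P2=I  mem[L3]=94
25. P0: store L2 := 41  bus=[BusRdX,Flush]  L2: P0=M P1=I P2=I  mem[L2]=45
26. P0: load  L3  bus=[BusRd]  L3: P0=S P1=O P2=I  mem[L3]=94
27. P2: load  L3  bus=[BusRd]  L3: P0=S P1=O P2=S  mem[L3]=94

invalidations = 3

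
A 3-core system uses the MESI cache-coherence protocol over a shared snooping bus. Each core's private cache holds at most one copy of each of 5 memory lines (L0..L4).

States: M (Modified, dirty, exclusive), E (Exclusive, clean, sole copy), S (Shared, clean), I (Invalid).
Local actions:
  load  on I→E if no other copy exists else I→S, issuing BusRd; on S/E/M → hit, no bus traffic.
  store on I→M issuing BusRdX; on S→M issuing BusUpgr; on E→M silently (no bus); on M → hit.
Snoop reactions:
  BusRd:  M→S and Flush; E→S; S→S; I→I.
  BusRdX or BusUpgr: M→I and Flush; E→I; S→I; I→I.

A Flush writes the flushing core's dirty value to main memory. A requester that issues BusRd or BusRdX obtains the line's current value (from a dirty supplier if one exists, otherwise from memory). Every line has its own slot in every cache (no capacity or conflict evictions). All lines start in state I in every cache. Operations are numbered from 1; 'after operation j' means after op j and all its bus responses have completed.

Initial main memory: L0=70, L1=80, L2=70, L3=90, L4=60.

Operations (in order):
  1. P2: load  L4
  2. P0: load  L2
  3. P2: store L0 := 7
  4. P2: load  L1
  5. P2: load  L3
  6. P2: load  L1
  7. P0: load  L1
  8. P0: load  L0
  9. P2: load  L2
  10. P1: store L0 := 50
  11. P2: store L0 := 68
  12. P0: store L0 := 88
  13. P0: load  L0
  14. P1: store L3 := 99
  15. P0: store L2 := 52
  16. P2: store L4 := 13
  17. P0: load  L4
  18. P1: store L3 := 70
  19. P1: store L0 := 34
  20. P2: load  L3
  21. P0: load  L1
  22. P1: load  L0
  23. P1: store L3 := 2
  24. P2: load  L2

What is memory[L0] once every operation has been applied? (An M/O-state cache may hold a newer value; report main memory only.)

memory[L0] = 88

[1] P2: load  L4 | P0:I, P1:I, P2:E(60) | bus: BusRd
[2] P0: load  L2 | P0:E(70), P1:I, P2:I | bus: BusRd
[3] P2: store L0 := 7 | P0:I, P1:I, P2:M(7) | bus: BusRdX
[4] P2: load  L1 | P0:I, P1:I, P2:E(80) | bus: BusRd
[5] P2: load  L3 | P0:I, P1:I, P2:E(90) | bus: BusRd
[6] P2: load  L1 | P0:I, P1:I, P2:E(80) | bus: none
[7] P0: load  L1 | P0:S(80), P1:I, P2:S(80) | bus: BusRd
[8] P0: load  L0 | P0:S(7), P1:I, P2:S(7) | bus: BusRd,Flush
[9] P2: load  L2 | P0:S(70), P1:I, P2:S(70) | bus: BusRd
[10] P1: store L0 := 50 | P0:I, P1:M(50), P2:I | bus: BusRdX
[11] P2: store L0 := 68 | P0:I, P1:I, P2:M(68) | bus: BusRdX,Flush
[12] P0: store L0 := 88 | P0:M(88), P1:I, P2:I | bus: BusRdX,Flush
[13] P0: load  L0 | P0:M(88), P1:I, P2:I | bus: none
[14] P1: store L3 := 99 | P0:I, P1:M(99), P2:I | bus: BusRdX
[15] P0: store L2 := 52 | P0:M(52), P1:I, P2:I | bus: BusUpgr
[16] P2: store L4 := 13 | P0:I, P1:I, P2:M(13) | bus: none
[17] P0: load  L4 | P0:S(13), P1:I, P2:S(13) | bus: BusRd,Flush
[18] P1: store L3 := 70 | P0:I, P1:M(70), P2:I | bus: none
[19] P1: store L0 := 34 | P0:I, P1:M(34), P2:I | bus: BusRdX,Flush
[20] P2: load  L3 | P0:I, P1:S(70), P2:S(70) | bus: BusRd,Flush
[21] P0: load  L1 | P0:S(80), P1:I, P2:S(80) | bus: none
[22] P1: load  L0 | P0:I, P1:M(34), P2:I | bus: none
[23] P1: store L3 := 2 | P0:I, P1:M(2), P2:I | bus: BusUpgr
[24] P2: load  L2 | P0:S(52), P1:I, P2:S(52) | bus: BusRd,Flush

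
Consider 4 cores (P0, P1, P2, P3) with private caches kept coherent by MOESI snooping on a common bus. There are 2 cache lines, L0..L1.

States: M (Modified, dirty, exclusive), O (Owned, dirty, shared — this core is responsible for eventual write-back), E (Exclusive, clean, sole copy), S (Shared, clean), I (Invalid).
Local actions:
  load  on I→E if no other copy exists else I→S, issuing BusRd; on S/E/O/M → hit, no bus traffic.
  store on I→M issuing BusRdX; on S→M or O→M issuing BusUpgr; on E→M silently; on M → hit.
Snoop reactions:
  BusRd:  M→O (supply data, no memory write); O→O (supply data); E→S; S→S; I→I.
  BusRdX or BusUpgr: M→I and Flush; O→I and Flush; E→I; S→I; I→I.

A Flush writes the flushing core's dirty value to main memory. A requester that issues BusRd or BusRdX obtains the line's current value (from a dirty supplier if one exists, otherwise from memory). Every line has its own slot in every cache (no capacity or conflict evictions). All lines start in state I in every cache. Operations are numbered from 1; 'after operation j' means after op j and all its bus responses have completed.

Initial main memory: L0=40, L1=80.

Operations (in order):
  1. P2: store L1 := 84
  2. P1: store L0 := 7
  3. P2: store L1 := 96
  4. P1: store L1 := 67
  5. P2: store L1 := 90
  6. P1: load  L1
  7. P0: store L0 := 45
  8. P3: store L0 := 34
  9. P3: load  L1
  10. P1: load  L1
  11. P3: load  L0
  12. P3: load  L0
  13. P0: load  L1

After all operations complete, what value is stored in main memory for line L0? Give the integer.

memory[L0] = 45

  op1 P2: store L1 := 84 → I/I/M/I on L1; bus BusRdX; mem=80
  op2 P1: store L0 := 7 → I/M/I/I on L0; bus BusRdX; mem=40
  op3 P2: store L1 := 96 → I/I/M/I on L1; bus (none); mem=80
  op4 P1: store L1 := 67 → I/M/I/I on L1; bus BusRdX Flush; mem=96
  op5 P2: store L1 := 90 → I/I/M/I on L1; bus BusRdX Flush; mem=67
  op6 P1: load  L1 → I/S/O/I on L1; bus BusRd; mem=67
  op7 P0: store L0 := 45 → M/I/I/I on L0; bus BusRdX Flush; mem=7
  op8 P3: store L0 := 34 → I/I/I/M on L0; bus BusRdX Flush; mem=45
  op9 P3: load  L1 → I/S/O/S on L1; bus BusRd; mem=67
  op10 P1: load  L1 → I/S/O/S on L1; bus (none); mem=67
  op11 P3: load  L0 → I/I/I/M on L0; bus (none); mem=45
  op12 P3: load  L0 → I/I/I/M on L0; bus (none); mem=45
  op13 P0: load  L1 → S/S/O/S on L1; bus BusRd; mem=67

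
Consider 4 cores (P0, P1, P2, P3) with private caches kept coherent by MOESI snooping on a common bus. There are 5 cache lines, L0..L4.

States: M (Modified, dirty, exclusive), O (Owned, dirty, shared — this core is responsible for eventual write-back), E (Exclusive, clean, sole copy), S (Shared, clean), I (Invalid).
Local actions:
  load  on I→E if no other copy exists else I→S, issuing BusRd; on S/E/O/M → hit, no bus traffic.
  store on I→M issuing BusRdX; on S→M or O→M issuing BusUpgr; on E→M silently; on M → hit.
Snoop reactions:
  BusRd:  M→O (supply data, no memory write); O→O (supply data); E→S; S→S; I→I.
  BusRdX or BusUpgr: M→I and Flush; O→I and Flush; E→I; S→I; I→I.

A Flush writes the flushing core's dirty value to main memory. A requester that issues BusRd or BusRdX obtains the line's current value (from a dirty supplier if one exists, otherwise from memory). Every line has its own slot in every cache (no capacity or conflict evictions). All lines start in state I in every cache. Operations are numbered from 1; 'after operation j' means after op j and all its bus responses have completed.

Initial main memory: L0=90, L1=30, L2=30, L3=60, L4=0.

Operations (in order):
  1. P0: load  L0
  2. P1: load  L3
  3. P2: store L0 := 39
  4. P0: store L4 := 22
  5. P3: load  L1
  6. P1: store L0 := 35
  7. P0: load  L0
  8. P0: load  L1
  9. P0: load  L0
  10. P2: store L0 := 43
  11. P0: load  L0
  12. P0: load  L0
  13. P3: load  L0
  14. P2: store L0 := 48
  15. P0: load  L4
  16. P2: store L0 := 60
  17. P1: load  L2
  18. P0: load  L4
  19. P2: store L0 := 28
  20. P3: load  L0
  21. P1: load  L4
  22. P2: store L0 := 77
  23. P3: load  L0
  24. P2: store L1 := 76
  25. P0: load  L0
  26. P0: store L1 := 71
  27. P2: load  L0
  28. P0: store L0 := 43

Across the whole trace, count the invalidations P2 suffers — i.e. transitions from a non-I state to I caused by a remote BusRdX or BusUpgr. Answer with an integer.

[1] P0: load  L0 | P0:E(90), P1:I, P2:I, P3:I | bus: BusRd
[2] P1: load  L3 | P0:I, P1:E(60), P2:I, P3:I | bus: BusRd
[3] P2: store L0 := 39 | P0:I, P1:I, P2:M(39), P3:I | bus: BusRdX
[4] P0: store L4 := 22 | P0:M(22), P1:I, P2:I, P3:I | bus: BusRdX
[5] P3: load  L1 | P0:I, P1:I, P2:I, P3:E(30) | bus: BusRd
[6] P1: store L0 := 35 | P0:I, P1:M(35), P2:I, P3:I | bus: BusRdX,Flush
[7] P0: load  L0 | P0:S(35), P1:O(35), P2:I, P3:I | bus: BusRd
[8] P0: load  L1 | P0:S(30), P1:I, P2:I, P3:S(30) | bus: BusRd
[9] P0: load  L0 | P0:S(35), P1:O(35), P2:I, P3:I | bus: none
[10] P2: store L0 := 43 | P0:I, P1:I, P2:M(43), P3:I | bus: BusRdX,Flush
[11] P0: load  L0 | P0:S(43), P1:I, P2:O(43), P3:I | bus: BusRd
[12] P0: load  L0 | P0:S(43), P1:I, P2:O(43), P3:I | bus: none
[13] P3: load  L0 | P0:S(43), P1:I, P2:O(43), P3:S(43) | bus: BusRd
[14] P2: store L0 := 48 | P0:I, P1:I, P2:M(48), P3:I | bus: BusUpgr
[15] P0: load  L4 | P0:M(22), P1:I, P2:I, P3:I | bus: none
[16] P2: store L0 := 60 | P0:I, P1:I, P2:M(60), P3:I | bus: none
[17] P1: load  L2 | P0:I, P1:E(30), P2:I, P3:I | bus: BusRd
[18] P0: load  L4 | P0:M(22), P1:I, P2:I, P3:I | bus: none
[19] P2: store L0 := 28 | P0:I, P1:I, P2:M(28), P3:I | bus: none
[20] P3: load  L0 | P0:I, P1:I, P2:O(28), P3:S(28) | bus: BusRd
[21] P1: load  L4 | P0:O(22), P1:S(22), P2:I, P3:I | bus: BusRd
[22] P2: store L0 := 77 | P0:I, P1:I, P2:M(77), P3:I | bus: BusUpgr
[23] P3: load  L0 | P0:I, P1:I, P2:O(77), P3:S(77) | bus: BusRd
[24] P2: store L1 := 76 | P0:I, P1:I, P2:M(76), P3:I | bus: BusRdX
[25] P0: load  L0 | P0:S(77), P1:I, P2:O(77), P3:S(77) | bus: BusRd
[26] P0: store L1 := 71 | P0:M(71), P1:I, P2:I, P3:I | bus: BusRdX,Flush
[27] P2: load  L0 | P0:S(77), P1:I, P2:O(77), P3:S(77) | bus: none
[28] P0: store L0 := 43 | P0:M(43), P1:I, P2:I, P3:I | bus: BusUpgr,Flush

invalidations = 3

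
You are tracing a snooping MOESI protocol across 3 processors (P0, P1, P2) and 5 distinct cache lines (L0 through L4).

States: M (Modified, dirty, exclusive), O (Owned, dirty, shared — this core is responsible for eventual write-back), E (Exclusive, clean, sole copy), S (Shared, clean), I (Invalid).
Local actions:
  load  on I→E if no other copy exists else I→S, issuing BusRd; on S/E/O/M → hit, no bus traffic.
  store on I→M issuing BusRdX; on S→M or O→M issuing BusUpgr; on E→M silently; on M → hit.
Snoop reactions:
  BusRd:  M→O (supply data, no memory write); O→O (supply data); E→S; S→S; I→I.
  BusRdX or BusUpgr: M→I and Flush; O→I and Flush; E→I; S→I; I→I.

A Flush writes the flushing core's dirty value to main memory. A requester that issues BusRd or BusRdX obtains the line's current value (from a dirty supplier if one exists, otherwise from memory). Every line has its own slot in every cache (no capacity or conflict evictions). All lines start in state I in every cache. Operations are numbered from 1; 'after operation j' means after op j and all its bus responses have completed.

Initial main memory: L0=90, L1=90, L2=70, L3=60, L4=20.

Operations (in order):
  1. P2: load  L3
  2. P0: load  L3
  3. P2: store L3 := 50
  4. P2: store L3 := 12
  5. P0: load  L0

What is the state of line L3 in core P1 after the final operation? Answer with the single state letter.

state = I

  op1 P2: load  L3 → I/I/E on L3; bus BusRd; mem=60
  op2 P0: load  L3 → S/I/S on L3; bus BusRd; mem=60
  op3 P2: store L3 := 50 → I/I/M on L3; bus BusUpgr; mem=60
  op4 P2: store L3 := 12 → I/I/M on L3; bus (none); mem=60
  op5 P0: load  L0 → E/I/I on L0; bus BusRd; mem=90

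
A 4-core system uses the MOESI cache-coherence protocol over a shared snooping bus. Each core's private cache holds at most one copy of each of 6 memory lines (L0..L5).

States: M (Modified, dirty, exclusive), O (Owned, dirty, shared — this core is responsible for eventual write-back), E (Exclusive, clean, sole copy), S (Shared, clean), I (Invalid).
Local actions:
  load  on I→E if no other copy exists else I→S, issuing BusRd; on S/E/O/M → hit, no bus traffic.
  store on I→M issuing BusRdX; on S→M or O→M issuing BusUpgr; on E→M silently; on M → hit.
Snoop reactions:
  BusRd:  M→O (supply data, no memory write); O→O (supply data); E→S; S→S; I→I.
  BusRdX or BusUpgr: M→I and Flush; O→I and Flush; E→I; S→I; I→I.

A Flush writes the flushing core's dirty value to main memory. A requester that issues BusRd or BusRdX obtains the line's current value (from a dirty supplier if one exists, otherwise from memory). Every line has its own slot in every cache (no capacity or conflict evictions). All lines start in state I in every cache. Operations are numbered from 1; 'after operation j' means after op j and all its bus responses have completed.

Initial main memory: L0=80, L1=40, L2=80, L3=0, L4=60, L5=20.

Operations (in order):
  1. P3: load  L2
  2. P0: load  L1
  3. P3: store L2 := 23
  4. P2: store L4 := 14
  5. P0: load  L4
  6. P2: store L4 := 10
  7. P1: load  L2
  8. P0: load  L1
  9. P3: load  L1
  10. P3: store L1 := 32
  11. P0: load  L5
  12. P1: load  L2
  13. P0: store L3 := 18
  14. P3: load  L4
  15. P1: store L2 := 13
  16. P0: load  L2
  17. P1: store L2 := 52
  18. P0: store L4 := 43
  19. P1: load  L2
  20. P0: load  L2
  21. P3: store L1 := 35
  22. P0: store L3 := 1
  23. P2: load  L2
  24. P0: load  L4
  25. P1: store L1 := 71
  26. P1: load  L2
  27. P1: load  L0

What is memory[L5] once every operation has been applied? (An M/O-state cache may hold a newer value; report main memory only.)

memory[L5] = 20

1. P3: load  L2  bus=[BusRd]  L2: P0=I P1=I P2=I P3=E  mem[L2]=80
2. P0: load  L1  bus=[BusRd]  L1: P0=E P1=I P2=I P3=I  mem[L1]=40
3. P3: store L2 := 23  bus=[-]  L2: P0=I P1=I P2=I P3=M  mem[L2]=80
4. P2: store L4 := 14  bus=[BusRdX]  L4: P0=I P1=I P2=M P3=I  mem[L4]=60
5. P0: load  L4  bus=[BusRd]  L4: P0=S P1=I P2=O P3=I  mem[L4]=60
6. P2: store L4 := 10  bus=[BusUpgr]  L4: P0=I P1=I P2=M P3=I  mem[L4]=60
7. P1: load  L2  bus=[BusRd]  L2: P0=I P1=S P2=I P3=O  mem[L2]=80
8. P0: load  L1  bus=[-]  L1: P0=E P1=I P2=I P3=I  mem[L1]=40
9. P3: load  L1  bus=[BusRd]  L1: P0=S P1=I P2=I P3=S  mem[L1]=40
10. P3: store L1 := 32  bus=[BusUpgr]  L1: P0=I P1=I P2=I P3=M  mem[L1]=40
11. P0: load  L5  bus=[BusRd]  L5: P0=E P1=I P2=I P3=I  mem[L5]=20
12. P1: load  L2  bus=[-]  L2: P0=I P1=S P2=I P3=O  mem[L2]=80
13. P0: store L3 := 18  bus=[BusRdX]  L3: P0=M P1=I P2=I P3=I  mem[L3]=0
14. P3: load  L4  bus=[BusRd]  L4: P0=I P1=I P2=O P3=S  mem[L4]=60
15. P1: store L2 := 13  bus=[BusUpgr,Flush]  L2: P0=I P1=M P2=I P3=I  mem[L2]=23
16. P0: load  L2  bus=[BusRd]  L2: P0=S P1=O P2=I P3=I  mem[L2]=23
17. P1: store L2 := 52  bus=[BusUpgr]  L2: P0=I P1=M P2=I P3=I  mem[L2]=23
18. P0: store L4 := 43  bus=[BusRdX,Flush]  L4: P0=M P1=I P2=I P3=I  mem[L4]=10
19. P1: load  L2  bus=[-]  L2: P0=I P1=M P2=I P3=I  mem[L2]=23
20. P0: load  L2  bus=[BusRd]  L2: P0=S P1=O P2=I P3=I  mem[L2]=23
21. P3: store L1 := 35  bus=[-]  L1: P0=I P1=I P2=I P3=M  mem[L1]=40
22. P0: store L3 := 1  bus=[-]  L3: P0=M P1=I P2=I P3=I  mem[L3]=0
23. P2: load  L2  bus=[BusRd]  L2: P0=S P1=O P2=S P3=I  mem[L2]=23
24. P0: load  L4  bus=[-]  L4: P0=M P1=I P2=I P3=I  mem[L4]=10
25. P1: store L1 := 71  bus=[BusRdX,Flush]  L1: P0=I P1=M P2=I P3=I  mem[L1]=35
26. P1: load  L2  bus=[-]  L2: P0=S P1=O P2=S P3=I  mem[L2]=23
27. P1: load  L0  bus=[BusRd]  L0: P0=I P1=E P2=I P3=I  mem[L0]=80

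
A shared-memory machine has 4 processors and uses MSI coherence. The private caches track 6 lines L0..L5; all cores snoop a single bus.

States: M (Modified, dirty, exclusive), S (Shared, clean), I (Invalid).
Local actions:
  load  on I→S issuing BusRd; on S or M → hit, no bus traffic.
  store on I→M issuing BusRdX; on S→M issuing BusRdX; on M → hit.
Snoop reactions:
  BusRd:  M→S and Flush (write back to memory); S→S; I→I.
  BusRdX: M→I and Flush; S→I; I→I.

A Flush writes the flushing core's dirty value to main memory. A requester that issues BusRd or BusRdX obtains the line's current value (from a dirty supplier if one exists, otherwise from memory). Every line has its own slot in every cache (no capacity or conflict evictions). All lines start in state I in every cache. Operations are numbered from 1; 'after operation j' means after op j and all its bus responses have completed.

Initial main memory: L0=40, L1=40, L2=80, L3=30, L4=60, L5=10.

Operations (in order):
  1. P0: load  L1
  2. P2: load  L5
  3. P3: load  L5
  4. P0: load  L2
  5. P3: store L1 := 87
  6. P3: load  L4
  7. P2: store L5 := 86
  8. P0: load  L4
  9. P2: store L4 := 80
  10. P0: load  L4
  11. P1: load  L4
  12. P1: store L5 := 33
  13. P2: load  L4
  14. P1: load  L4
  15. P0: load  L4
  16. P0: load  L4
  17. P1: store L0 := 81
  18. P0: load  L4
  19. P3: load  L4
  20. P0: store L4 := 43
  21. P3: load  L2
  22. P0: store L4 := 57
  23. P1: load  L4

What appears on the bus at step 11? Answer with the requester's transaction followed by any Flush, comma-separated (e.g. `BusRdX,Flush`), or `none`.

bus = BusRd

  op1 P0: load  L1 → S/I/I/I on L1; bus BusRd; mem=40
  op2 P2: load  L5 → I/I/S/I on L5; bus BusRd; mem=10
  op3 P3: load  L5 → I/I/S/S on L5; bus BusRd; mem=10
  op4 P0: load  L2 → S/I/I/I on L2; bus BusRd; mem=80
  op5 P3: store L1 := 87 → I/I/I/M on L1; bus BusRdX; mem=40
  op6 P3: load  L4 → I/I/I/S on L4; bus BusRd; mem=60
  op7 P2: store L5 := 86 → I/I/M/I on L5; bus BusRdX; mem=10
  op8 P0: load  L4 → S/I/I/S on L4; bus BusRd; mem=60
  op9 P2: store L4 := 80 → I/I/M/I on L4; bus BusRdX; mem=60
  op10 P0: load  L4 → S/I/S/I on L4; bus BusRd Flush; mem=80
  op11 P1: load  L4 → S/S/S/I on L4; bus BusRd; mem=80
  op12 P1: store L5 := 33 → I/M/I/I on L5; bus BusRdX Flush; mem=86
  op13 P2: load  L4 → S/S/S/I on L4; bus (none); mem=80
  op14 P1: load  L4 → S/S/S/I on L4; bus (none); mem=80
  op15 P0: load  L4 → S/S/S/I on L4; bus (none); mem=80
  op16 P0: load  L4 → S/S/S/I on L4; bus (none); mem=80
  op17 P1: store L0 := 81 → I/M/I/I on L0; bus BusRdX; mem=40
  op18 P0: load  L4 → S/S/S/I on L4; bus (none); mem=80
  op19 P3: load  L4 → S/S/S/S on L4; bus BusRd; mem=80
  op20 P0: store L4 := 43 → M/I/I/I on L4; bus BusRdX; mem=80
  op21 P3: load  L2 → S/I/I/S on L2; bus BusRd; mem=80
  op22 P0: store L4 := 57 → M/I/I/I on L4; bus (none); mem=80
  op23 P1: load  L4 → S/S/I/I on L4; bus BusRd Flush; mem=57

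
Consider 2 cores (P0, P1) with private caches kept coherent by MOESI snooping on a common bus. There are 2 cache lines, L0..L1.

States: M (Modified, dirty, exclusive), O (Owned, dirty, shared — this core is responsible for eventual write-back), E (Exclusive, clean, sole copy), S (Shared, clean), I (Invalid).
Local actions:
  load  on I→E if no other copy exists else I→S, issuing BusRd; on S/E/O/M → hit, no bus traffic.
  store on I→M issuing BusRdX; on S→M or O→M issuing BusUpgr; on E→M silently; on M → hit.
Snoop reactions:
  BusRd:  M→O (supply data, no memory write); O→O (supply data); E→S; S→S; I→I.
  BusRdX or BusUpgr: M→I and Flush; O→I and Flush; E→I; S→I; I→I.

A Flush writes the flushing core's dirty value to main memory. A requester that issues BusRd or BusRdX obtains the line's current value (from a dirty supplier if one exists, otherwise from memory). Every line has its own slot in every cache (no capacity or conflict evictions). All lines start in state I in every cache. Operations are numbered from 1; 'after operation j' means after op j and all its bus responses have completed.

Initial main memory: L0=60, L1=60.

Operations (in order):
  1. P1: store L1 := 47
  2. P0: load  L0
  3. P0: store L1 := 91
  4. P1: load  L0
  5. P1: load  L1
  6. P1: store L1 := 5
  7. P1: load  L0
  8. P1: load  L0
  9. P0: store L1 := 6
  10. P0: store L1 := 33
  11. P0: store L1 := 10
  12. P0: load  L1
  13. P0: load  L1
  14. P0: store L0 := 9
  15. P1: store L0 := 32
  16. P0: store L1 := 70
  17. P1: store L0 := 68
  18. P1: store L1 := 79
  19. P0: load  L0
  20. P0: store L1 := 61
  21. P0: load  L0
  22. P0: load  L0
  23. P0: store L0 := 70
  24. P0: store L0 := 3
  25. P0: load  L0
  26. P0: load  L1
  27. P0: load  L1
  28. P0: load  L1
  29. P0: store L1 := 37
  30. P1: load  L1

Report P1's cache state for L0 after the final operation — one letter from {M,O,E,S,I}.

1. P1: store L1 := 47  bus=[BusRdX]  L1: P0=I P1=M  mem[L1]=60
2. P0: load  L0  bus=[BusRd]  L0: P0=E P1=I  mem[L0]=60
3. P0: store L1 := 91  bus=[BusRdX,Flush]  L1: P0=M P1=I  mem[L1]=47
4. P1: load  L0  bus=[BusRd]  L0: P0=S P1=S  mem[L0]=60
5. P1: load  L1  bus=[BusRd]  L1: P0=O P1=S  mem[L1]=47
6. P1: store L1 := 5  bus=[BusUpgr,Flush]  L1: P0=I P1=M  mem[L1]=91
7. P1: load  L0  bus=[-]  L0: P0=S P1=S  mem[L0]=60
8. P1: load  L0  bus=[-]  L0: P0=S P1=S  mem[L0]=60
9. P0: store L1 := 6  bus=[BusRdX,Flush]  L1: P0=M P1=I  mem[L1]=5
10. P0: store L1 := 33  bus=[-]  L1: P0=M P1=I  mem[L1]=5
11. P0: store L1 := 10  bus=[-]  L1: P0=M P1=I  mem[L1]=5
12. P0: load  L1  bus=[-]  L1: P0=M P1=I  mem[L1]=5
13. P0: load  L1  bus=[-]  L1: P0=M P1=I  mem[L1]=5
14. P0: store L0 := 9  bus=[BusUpgr]  L0: P0=M P1=I  mem[L0]=60
15. P1: store L0 := 32  bus=[BusRdX,Flush]  L0: P0=I P1=M  mem[L0]=9
16. P0: store L1 := 70  bus=[-]  L1: P0=M P1=I  mem[L1]=5
17. P1: store L0 := 68  bus=[-]  L0: P0=I P1=M  mem[L0]=9
18. P1: store L1 := 79  bus=[BusRdX,Flush]  L1: P0=I P1=M  mem[L1]=70
19. P0: load  L0  bus=[BusRd]  L0: P0=S P1=O  mem[L0]=9
20. P0: store L1 := 61  bus=[BusRdX,Flush]  L1: P0=M P1=I  mem[L1]=79
21. P0: load  L0  bus=[-]  L0: P0=S P1=O  mem[L0]=9
22. P0: load  L0  bus=[-]  L0: P0=S P1=O  mem[L0]=9
23. P0: store L0 := 70  bus=[BusUpgr,Flush]  L0: P0=M P1=I  mem[L0]=68
24. P0: store L0 := 3  bus=[-]  L0: P0=M P1=I  mem[L0]=68
25. P0: load  L0  bus=[-]  L0: P0=M P1=I  mem[L0]=68
26. P0: load  L1  bus=[-]  L1: P0=M P1=I  mem[L1]=79
27. P0: load  L1  bus=[-]  L1: P0=M P1=I  mem[L1]=79
28. P0: load  L1  bus=[-]  L1: P0=M P1=I  mem[L1]=79
29. P0: store L1 := 37  bus=[-]  L1: P0=M P1=I  mem[L1]=79
30. P1: load  L1  bus=[BusRd]  L1: P0=O P1=S  mem[L1]=79

state = I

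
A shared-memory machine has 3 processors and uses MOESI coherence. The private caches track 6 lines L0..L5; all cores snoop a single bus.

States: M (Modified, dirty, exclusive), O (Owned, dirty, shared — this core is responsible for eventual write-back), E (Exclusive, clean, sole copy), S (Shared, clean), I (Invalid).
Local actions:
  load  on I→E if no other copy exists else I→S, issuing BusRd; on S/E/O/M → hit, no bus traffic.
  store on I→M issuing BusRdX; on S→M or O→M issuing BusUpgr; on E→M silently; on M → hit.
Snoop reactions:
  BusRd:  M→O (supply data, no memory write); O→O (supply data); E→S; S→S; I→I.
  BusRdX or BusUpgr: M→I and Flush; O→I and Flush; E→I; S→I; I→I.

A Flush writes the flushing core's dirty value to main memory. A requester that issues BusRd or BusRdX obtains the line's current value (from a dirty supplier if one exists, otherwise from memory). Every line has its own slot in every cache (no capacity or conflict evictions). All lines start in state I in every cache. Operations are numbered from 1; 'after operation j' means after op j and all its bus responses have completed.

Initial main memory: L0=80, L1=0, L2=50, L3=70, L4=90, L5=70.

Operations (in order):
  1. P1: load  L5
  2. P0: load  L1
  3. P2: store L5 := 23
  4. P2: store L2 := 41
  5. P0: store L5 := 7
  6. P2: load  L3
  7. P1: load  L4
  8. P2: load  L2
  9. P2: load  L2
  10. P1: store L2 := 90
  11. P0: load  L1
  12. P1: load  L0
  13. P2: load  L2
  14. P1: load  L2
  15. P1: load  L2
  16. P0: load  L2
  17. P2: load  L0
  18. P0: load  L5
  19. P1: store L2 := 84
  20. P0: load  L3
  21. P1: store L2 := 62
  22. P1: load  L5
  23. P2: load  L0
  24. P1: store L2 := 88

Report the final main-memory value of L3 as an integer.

memory[L3] = 70

[1] P1: load  L5 | P0:I, P1:E(70), P2:I | bus: BusRd
[2] P0: load  L1 | P0:E(0), P1:I, P2:I | bus: BusRd
[3] P2: store L5 := 23 | P0:I, P1:I, P2:M(23) | bus: BusRdX
[4] P2: store L2 := 41 | P0:I, P1:I, P2:M(41) | bus: BusRdX
[5] P0: store L5 := 7 | P0:M(7), P1:I, P2:I | bus: BusRdX,Flush
[6] P2: load  L3 | P0:I, P1:I, P2:E(70) | bus: BusRd
[7] P1: load  L4 | P0:I, P1:E(90), P2:I | bus: BusRd
[8] P2: load  L2 | P0:I, P1:I, P2:M(41) | bus: none
[9] P2: load  L2 | P0:I, P1:I, P2:M(41) | bus: none
[10] P1: store L2 := 90 | P0:I, P1:M(90), P2:I | bus: BusRdX,Flush
[11] P0: load  L1 | P0:E(0), P1:I, P2:I | bus: none
[12] P1: load  L0 | P0:I, P1:E(80), P2:I | bus: BusRd
[13] P2: load  L2 | P0:I, P1:O(90), P2:S(90) | bus: BusRd
[14] P1: load  L2 | P0:I, P1:O(90), P2:S(90) | bus: none
[15] P1: load  L2 | P0:I, P1:O(90), P2:S(90) | bus: none
[16] P0: load  L2 | P0:S(90), P1:O(90), P2:S(90) | bus: BusRd
[17] P2: load  L0 | P0:I, P1:S(80), P2:S(80) | bus: BusRd
[18] P0: load  L5 | P0:M(7), P1:I, P2:I | bus: none
[19] P1: store L2 := 84 | P0:I, P1:M(84), P2:I | bus: BusUpgr
[20] P0: load  L3 | P0:S(70), P1:I, P2:S(70) | bus: BusRd
[21] P1: store L2 := 62 | P0:I, P1:M(62), P2:I | bus: none
[22] P1: load  L5 | P0:O(7), P1:S(7), P2:I | bus: BusRd
[23] P2: load  L0 | P0:I, P1:S(80), P2:S(80) | bus: none
[24] P1: store L2 := 88 | P0:I, P1:M(88), P2:I | bus: none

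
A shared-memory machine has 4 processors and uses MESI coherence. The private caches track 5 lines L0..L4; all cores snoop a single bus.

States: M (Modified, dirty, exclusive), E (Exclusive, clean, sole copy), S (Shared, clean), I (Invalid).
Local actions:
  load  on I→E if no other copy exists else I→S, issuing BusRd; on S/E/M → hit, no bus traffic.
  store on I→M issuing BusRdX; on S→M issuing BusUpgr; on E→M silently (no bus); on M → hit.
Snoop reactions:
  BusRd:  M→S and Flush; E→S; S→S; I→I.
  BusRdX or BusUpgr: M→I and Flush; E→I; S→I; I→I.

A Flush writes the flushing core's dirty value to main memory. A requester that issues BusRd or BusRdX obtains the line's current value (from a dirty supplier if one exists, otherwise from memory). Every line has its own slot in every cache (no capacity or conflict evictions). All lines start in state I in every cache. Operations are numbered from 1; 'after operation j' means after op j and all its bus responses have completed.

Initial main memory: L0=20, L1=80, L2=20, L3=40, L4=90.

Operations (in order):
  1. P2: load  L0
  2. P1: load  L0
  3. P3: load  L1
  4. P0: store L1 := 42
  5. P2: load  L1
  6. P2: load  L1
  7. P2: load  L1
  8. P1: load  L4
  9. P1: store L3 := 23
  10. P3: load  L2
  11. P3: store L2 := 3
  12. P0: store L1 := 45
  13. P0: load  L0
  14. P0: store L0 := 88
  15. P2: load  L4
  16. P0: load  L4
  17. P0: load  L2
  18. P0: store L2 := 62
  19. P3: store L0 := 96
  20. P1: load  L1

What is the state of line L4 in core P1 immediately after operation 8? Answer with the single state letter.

step 1: P2: load  L0  ⟶  IIEI  (L0)  txn=BusRd  M[L0]=20
step 2: P1: load  L0  ⟶  ISSI  (L0)  txn=BusRd  M[L0]=20
step 3: P3: load  L1  ⟶  IIIE  (L1)  txn=BusRd  M[L1]=80
step 4: P0: store L1 := 42  ⟶  MIII  (L1)  txn=BusRdX  M[L1]=80
step 5: P2: load  L1  ⟶  SISI  (L1)  txn=BusRd+Flush  M[L1]=42
step 6: P2: load  L1  ⟶  SISI  (L1)  txn=∅  M[L1]=42
step 7: P2: load  L1  ⟶  SISI  (L1)  txn=∅  M[L1]=42
step 8: P1: load  L4  ⟶  IEII  (L4)  txn=BusRd  M[L4]=90
step 9: P1: store L3 := 23  ⟶  IMII  (L3)  txn=BusRdX  M[L3]=40
step 10: P3: load  L2  ⟶  IIIE  (L2)  txn=BusRd  M[L2]=20
step 11: P3: store L2 := 3  ⟶  IIIM  (L2)  txn=∅  M[L2]=20
step 12: P0: store L1 := 45  ⟶  MIII  (L1)  txn=BusUpgr  M[L1]=42
step 13: P0: load  L0  ⟶  SSSI  (L0)  txn=BusRd  M[L0]=20
step 14: P0: store L0 := 88  ⟶  MIII  (L0)  txn=BusUpgr  M[L0]=20
step 15: P2: load  L4  ⟶  ISSI  (L4)  txn=BusRd  M[L4]=90
step 16: P0: load  L4  ⟶  SSSI  (L4)  txn=BusRd  M[L4]=90
step 17: P0: load  L2  ⟶  SIIS  (L2)  txn=BusRd+Flush  M[L2]=3
step 18: P0: store L2 := 62  ⟶  MIII  (L2)  txn=BusUpgr  M[L2]=3
step 19: P3: store L0 := 96  ⟶  IIIM  (L0)  txn=BusRdX+Flush  M[L0]=88
step 20: P1: load  L1  ⟶  SSII  (L1)  txn=BusRd+Flush  M[L1]=45

state = E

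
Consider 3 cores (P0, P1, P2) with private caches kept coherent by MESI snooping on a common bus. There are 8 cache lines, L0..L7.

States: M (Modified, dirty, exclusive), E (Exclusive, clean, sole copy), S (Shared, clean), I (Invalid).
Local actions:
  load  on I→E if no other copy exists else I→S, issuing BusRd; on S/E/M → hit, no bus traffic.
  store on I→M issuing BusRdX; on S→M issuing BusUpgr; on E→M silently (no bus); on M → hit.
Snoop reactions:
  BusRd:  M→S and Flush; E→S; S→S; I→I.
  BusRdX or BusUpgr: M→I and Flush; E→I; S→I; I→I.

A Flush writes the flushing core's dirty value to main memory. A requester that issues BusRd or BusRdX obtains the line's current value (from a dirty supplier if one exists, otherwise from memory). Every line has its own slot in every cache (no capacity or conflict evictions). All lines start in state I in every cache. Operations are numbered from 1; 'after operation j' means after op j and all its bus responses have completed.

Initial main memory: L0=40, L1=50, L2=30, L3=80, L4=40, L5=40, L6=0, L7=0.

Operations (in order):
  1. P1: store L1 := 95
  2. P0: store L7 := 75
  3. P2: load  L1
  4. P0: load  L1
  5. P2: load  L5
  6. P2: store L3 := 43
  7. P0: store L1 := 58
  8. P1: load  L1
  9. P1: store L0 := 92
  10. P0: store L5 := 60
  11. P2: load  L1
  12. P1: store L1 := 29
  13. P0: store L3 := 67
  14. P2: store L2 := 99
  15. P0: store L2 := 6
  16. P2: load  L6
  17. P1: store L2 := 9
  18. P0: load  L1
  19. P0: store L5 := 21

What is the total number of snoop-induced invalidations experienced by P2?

step 1: P1: store L1 := 95  ⟶  IMI  (L1)  txn=BusRdX  M[L1]=50
step 2: P0: store L7 := 75  ⟶  MII  (L7)  txn=BusRdX  M[L7]=0
step 3: P2: load  L1  ⟶  ISS  (L1)  txn=BusRd+Flush  M[L1]=95
step 4: P0: load  L1  ⟶  SSS  (L1)  txn=BusRd  M[L1]=95
step 5: P2: load  L5  ⟶  IIE  (L5)  txn=BusRd  M[L5]=40
step 6: P2: store L3 := 43  ⟶  IIM  (L3)  txn=BusRdX  M[L3]=80
step 7: P0: store L1 := 58  ⟶  MII  (L1)  txn=BusUpgr  M[L1]=95
step 8: P1: load  L1  ⟶  SSI  (L1)  txn=BusRd+Flush  M[L1]=58
step 9: P1: store L0 := 92  ⟶  IMI  (L0)  txn=BusRdX  M[L0]=40
step 10: P0: store L5 := 60  ⟶  MII  (L5)  txn=BusRdX  M[L5]=40
step 11: P2: load  L1  ⟶  SSS  (L1)  txn=BusRd  M[L1]=58
step 12: P1: store L1 := 29  ⟶  IMI  (L1)  txn=BusUpgr  M[L1]=58
step 13: P0: store L3 := 67  ⟶  MII  (L3)  txn=BusRdX+Flush  M[L3]=43
step 14: P2: store L2 := 99  ⟶  IIM  (L2)  txn=BusRdX  M[L2]=30
step 15: P0: store L2 := 6  ⟶  MII  (L2)  txn=BusRdX+Flush  M[L2]=99
step 16: P2: load  L6  ⟶  IIE  (L6)  txn=BusRd  M[L6]=0
step 17: P1: store L2 := 9  ⟶  IMI  (L2)  txn=BusRdX+Flush  M[L2]=6
step 18: P0: load  L1  ⟶  SSI  (L1)  txn=BusRd+Flush  M[L1]=29
step 19: P0: store L5 := 21  ⟶  MII  (L5)  txn=∅  M[L5]=40

invalidations = 5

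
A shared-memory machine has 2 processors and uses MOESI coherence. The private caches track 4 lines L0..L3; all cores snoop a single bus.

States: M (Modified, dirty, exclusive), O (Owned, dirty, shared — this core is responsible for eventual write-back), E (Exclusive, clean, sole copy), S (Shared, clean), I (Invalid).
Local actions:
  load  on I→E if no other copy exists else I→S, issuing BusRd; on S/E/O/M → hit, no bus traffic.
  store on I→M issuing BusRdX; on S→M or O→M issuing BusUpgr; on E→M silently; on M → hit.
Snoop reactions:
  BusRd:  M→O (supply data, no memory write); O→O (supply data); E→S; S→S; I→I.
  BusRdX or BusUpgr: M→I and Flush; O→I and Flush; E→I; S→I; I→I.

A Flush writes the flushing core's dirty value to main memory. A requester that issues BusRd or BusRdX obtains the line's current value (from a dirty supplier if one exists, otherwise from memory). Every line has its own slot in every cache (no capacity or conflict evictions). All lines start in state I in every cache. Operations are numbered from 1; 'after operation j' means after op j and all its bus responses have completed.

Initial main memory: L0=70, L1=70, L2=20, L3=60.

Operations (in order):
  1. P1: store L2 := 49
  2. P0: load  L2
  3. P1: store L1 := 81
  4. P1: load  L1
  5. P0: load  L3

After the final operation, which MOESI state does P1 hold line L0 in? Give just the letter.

  op1 P1: store L2 := 49 → I/M on L2; bus BusRdX; mem=20
  op2 P0: load  L2 → S/O on L2; bus BusRd; mem=20
  op3 P1: store L1 := 81 → I/M on L1; bus BusRdX; mem=70
  op4 P1: load  L1 → I/M on L1; bus (none); mem=70
  op5 P0: load  L3 → E/I on L3; bus BusRd; mem=60

state = I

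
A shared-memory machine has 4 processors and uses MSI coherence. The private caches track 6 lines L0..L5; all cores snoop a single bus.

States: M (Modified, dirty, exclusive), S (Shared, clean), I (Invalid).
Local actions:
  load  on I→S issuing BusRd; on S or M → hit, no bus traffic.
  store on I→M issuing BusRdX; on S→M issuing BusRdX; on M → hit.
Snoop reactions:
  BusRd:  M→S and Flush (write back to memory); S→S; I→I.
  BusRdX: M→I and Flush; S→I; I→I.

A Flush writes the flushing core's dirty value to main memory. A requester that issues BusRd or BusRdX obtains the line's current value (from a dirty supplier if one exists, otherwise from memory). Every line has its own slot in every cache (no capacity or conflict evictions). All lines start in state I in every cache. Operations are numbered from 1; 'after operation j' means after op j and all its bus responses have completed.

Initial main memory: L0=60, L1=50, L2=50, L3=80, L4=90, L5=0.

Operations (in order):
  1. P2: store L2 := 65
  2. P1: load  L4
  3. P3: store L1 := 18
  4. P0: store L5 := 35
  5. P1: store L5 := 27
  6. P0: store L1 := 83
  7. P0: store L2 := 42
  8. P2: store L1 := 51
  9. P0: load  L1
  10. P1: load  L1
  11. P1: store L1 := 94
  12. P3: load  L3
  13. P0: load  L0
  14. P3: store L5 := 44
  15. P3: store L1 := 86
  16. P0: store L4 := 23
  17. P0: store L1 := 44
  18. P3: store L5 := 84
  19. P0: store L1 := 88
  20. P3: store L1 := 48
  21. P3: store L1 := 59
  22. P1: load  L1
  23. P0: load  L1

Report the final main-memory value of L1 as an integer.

memory[L1] = 59

1. P2: store L2 := 65  bus=[BusRdX]  L2: P0=I P1=I P2=M P3=I  mem[L2]=50
2. P1: load  L4  bus=[BusRd]  L4: P0=I P1=S P2=I P3=I  mem[L4]=90
3. P3: store L1 := 18  bus=[BusRdX]  L1: P0=I P1=I P2=I P3=M  mem[L1]=50
4. P0: store L5 := 35  bus=[BusRdX]  L5: P0=M P1=I P2=I P3=I  mem[L5]=0
5. P1: store L5 := 27  bus=[BusRdX,Flush]  L5: P0=I P1=M P2=I P3=I  mem[L5]=35
6. P0: store L1 := 83  bus=[BusRdX,Flush]  L1: P0=M P1=I P2=I P3=I  mem[L1]=18
7. P0: store L2 := 42  bus=[BusRdX,Flush]  L2: P0=M P1=I P2=I P3=I  mem[L2]=65
8. P2: store L1 := 51  bus=[BusRdX,Flush]  L1: P0=I P1=I P2=M P3=I  mem[L1]=83
9. P0: load  L1  bus=[BusRd,Flush]  L1: P0=S P1=I P2=S P3=I  mem[L1]=51
10. P1: load  L1  bus=[BusRd]  L1: P0=S P1=S P2=S P3=I  mem[L1]=51
11. P1: store L1 := 94  bus=[BusRdX]  L1: P0=I P1=M P2=I P3=I  mem[L1]=51
12. P3: load  L3  bus=[BusRd]  L3: P0=I P1=I P2=I P3=S  mem[L3]=80
13. P0: load  L0  bus=[BusRd]  L0: P0=S P1=I P2=I P3=I  mem[L0]=60
14. P3: store L5 := 44  bus=[BusRdX,Flush]  L5: P0=I P1=I P2=I P3=M  mem[L5]=27
15. P3: store L1 := 86  bus=[BusRdX,Flush]  L1: P0=I P1=I P2=I P3=M  mem[L1]=94
16. P0: store L4 := 23  bus=[BusRdX]  L4: P0=M P1=I P2=I P3=I  mem[L4]=90
17. P0: store L1 := 44  bus=[BusRdX,Flush]  L1: P0=M P1=I P2=I P3=I  mem[L1]=86
18. P3: store L5 := 84  bus=[-]  L5: P0=I P1=I P2=I P3=M  mem[L5]=27
19. P0: store L1 := 88  bus=[-]  L1: P0=M P1=I P2=I P3=I  mem[L1]=86
20. P3: store L1 := 48  bus=[BusRdX,Flush]  L1: P0=I P1=I P2=I P3=M  mem[L1]=88
21. P3: store L1 := 59  bus=[-]  L1: P0=I P1=I P2=I P3=M  mem[L1]=88
22. P1: load  L1  bus=[BusRd,Flush]  L1: P0=I P1=S P2=I P3=S  mem[L1]=59
23. P0: load  L1  bus=[BusRd]  L1: P0=S P1=S P2=I P3=S  mem[L1]=59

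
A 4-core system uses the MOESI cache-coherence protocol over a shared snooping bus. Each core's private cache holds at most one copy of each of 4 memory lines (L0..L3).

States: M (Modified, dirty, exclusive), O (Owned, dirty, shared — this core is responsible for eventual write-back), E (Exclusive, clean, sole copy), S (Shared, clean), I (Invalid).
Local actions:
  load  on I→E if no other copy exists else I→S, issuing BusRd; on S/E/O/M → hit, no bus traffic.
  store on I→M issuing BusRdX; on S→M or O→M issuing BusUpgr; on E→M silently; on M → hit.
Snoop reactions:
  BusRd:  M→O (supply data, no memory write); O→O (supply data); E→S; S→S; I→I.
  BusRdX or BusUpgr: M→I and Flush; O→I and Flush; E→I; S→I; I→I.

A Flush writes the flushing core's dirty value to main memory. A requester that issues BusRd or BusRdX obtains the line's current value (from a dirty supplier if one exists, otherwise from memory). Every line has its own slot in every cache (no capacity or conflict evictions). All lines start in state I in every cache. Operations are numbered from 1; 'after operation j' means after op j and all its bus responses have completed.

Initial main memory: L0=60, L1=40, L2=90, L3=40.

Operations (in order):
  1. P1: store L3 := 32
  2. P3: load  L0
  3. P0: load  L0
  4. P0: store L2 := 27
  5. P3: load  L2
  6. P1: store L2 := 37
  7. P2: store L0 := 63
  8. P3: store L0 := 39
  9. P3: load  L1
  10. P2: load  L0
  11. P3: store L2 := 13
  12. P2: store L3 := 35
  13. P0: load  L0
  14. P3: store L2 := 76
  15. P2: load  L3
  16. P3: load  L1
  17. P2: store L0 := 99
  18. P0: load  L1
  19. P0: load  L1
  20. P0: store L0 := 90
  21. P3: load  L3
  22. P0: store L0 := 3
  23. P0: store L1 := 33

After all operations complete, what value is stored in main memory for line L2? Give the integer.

memory[L2] = 37

  op1 P1: store L3 := 32 → I/M/I/I on L3; bus BusRdX; mem=40
  op2 P3: load  L0 → I/I/I/E on L0; bus BusRd; mem=60
  op3 P0: load  L0 → S/I/I/S on L0; bus BusRd; mem=60
  op4 P0: store L2 := 27 → M/I/I/I on L2; bus BusRdX; mem=90
  op5 P3: load  L2 → O/I/I/S on L2; bus BusRd; mem=90
  op6 P1: store L2 := 37 → I/M/I/I on L2; bus BusRdX Flush; mem=27
  op7 P2: store L0 := 63 → I/I/M/I on L0; bus BusRdX; mem=60
  op8 P3: store L0 := 39 → I/I/I/M on L0; bus BusRdX Flush; mem=63
  op9 P3: load  L1 → I/I/I/E on L1; bus BusRd; mem=40
  op10 P2: load  L0 → I/I/S/O on L0; bus BusRd; mem=63
  op11 P3: store L2 := 13 → I/I/I/M on L2; bus BusRdX Flush; mem=37
  op12 P2: store L3 := 35 → I/I/M/I on L3; bus BusRdX Flush; mem=32
  op13 P0: load  L0 → S/I/S/O on L0; bus BusRd; mem=63
  op14 P3: store L2 := 76 → I/I/I/M on L2; bus (none); mem=37
  op15 P2: load  L3 → I/I/M/I on L3; bus (none); mem=32
  op16 P3: load  L1 → I/I/I/E on L1; bus (none); mem=40
  op17 P2: store L0 := 99 → I/I/M/I on L0; bus BusUpgr Flush; mem=39
  op18 P0: load  L1 → S/I/I/S on L1; bus BusRd; mem=40
  op19 P0: load  L1 → S/I/I/S on L1; bus (none); mem=40
  op20 P0: store L0 := 90 → M/I/I/I on L0; bus BusRdX Flush; mem=99
  op21 P3: load  L3 → I/I/O/S on L3; bus BusRd; mem=32
  op22 P0: store L0 := 3 → M/I/I/I on L0; bus (none); mem=99
  op23 P0: store L1 := 33 → M/I/I/I on L1; bus BusUpgr; mem=40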